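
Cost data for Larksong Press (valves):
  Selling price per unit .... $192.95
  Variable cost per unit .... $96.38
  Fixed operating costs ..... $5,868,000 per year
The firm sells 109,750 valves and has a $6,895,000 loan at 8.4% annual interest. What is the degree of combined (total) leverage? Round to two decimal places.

2.55

Contribution at this volume is 109,750 × $96.57 = $10,598,557.50.
Operating income = contribution − fixed costs = $10,598,557.50 − $5,868,000 = $4,730,557.50. Interest = $579,180.00, so EBIT − I = $4,151,377.50.
Degree of total leverage = total CM / (EBIT − interest) = $10,598,557.50 / $4,151,377.50 = 2.5530.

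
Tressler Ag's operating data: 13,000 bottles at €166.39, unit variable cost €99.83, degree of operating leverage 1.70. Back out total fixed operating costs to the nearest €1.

Total contribution margin = 13,000 × €66.56 = €865,280.00.
Since DOL = CM ÷ EBIT, EBIT = €865,280.00 ÷ 1.70 = €508,988.24.
And FC = contribution − EBIT = €865,280.00 − €508,988.24 = €356,292.

€356,292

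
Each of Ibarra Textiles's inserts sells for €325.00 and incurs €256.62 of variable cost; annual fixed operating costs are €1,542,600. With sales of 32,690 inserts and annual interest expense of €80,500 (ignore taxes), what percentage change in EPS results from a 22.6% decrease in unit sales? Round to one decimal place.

At 32,690 units, contribution = 32,690 × €68.38 = €2,235,342.20.
Subtracting fixed costs: EBIT = €2,235,342.20 − €1,542,600 = €692,742.20.
Interest = €80,500.00, so EBIT − I = €612,242.20.
Degree of combined leverage = contribution ÷ (EBIT − I) = €2,235,342.20 ÷ €612,242.20 = 3.6511.
%ΔEPS = DCL × %ΔSales = 3.6511 × -22.6% = -82.5%.

-82.5%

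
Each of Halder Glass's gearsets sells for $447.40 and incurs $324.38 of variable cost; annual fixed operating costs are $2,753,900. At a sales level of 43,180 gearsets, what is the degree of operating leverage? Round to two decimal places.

Contribution at this volume is 43,180 × $123.02 = $5,312,003.60.
Operating income = contribution − fixed costs = $5,312,003.60 − $2,753,900 = $2,558,103.60.
So DOL = total CM / EBIT = $5,312,003.60 / $2,558,103.60 = 2.0765.

2.08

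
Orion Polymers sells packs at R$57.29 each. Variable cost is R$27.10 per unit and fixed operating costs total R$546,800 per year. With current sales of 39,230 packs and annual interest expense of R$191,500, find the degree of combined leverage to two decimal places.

2.66

At 39,230 units, contribution = 39,230 × R$30.19 = R$1,184,353.70.
EBIT = R$1,184,353.70 − R$546,800 = R$637,553.70. Interest = R$191,500.00, so EBIT − I = R$446,053.70.
Degree of total leverage = total CM / (EBIT − interest) = R$1,184,353.70 / R$446,053.70 = 2.6552.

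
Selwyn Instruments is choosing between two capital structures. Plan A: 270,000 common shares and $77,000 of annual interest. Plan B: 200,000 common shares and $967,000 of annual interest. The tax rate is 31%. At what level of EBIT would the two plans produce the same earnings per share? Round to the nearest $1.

At indifference, (EBIT − 77,000)(1 − t)/270,000 = (EBIT − 967,000)(1 − t)/200,000.
Cancelling (1 − t) and cross-multiplying: 200,000·(EBIT − 77,000) = 270,000·(EBIT − 967,000).
Solving, EBIT = (967,000·270,000 − 77,000·200,000) / (270,000 − 200,000) = 245,690,000,000 / 70,000 = 3,509,857.14.

$3,509,857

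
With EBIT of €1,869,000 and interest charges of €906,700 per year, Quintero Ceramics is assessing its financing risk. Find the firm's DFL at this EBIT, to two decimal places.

Interest = €906,700.00.
DFL = EBIT ÷ (EBIT − I) = €1,869,000 ÷ (€1,869,000 − €906,700.00) = €1,869,000 ÷ €962,300.00 = 1.9422.

1.94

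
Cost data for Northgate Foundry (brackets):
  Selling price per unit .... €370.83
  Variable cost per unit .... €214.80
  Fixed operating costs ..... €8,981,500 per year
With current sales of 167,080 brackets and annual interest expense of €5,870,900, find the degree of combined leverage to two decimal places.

2.32

Contribution at this volume is 167,080 × €156.03 = €26,069,492.40.
Operating income = contribution − fixed costs = €26,069,492.40 − €8,981,500 = €17,087,992.40. Interest = €5,870,900.00.
DOL = €26,069,492.40 ÷ €17,087,992.40 = 1.5256; DFL = €17,087,992.40 ÷ €11,217,092.40 = 1.5234.
Combined leverage = 1.5256 × 1.5234 = 2.3241.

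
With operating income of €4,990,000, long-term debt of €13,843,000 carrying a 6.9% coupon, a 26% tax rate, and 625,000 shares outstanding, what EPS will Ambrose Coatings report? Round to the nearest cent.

€4.78

Interest = €955,167.00, so EBT = €4,990,000 − €955,167.00 = €4,034,833.00.
Net income = €4,034,833.00 × (1 − 0.26) = €2,985,776.42.
EPS = €2,985,776.42 ÷ 625,000 = €4.78.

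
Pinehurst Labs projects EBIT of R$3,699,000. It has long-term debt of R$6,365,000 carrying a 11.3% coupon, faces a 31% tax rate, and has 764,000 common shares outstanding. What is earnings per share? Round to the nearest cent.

Interest = R$719,245.00, so EBT = R$3,699,000 − R$719,245.00 = R$2,979,755.00.
Net income = R$2,979,755.00 × (1 − 0.31) = R$2,056,030.95.
Per share: R$2,056,030.95 / 764,000 shares = R$2.69.

R$2.69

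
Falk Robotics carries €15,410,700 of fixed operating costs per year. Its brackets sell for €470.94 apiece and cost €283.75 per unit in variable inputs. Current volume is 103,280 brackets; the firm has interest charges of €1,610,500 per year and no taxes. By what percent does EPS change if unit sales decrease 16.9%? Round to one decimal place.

At 103,280 units, contribution = 103,280 × €187.19 = €19,332,983.20.
Subtracting fixed costs: EBIT = €19,332,983.20 − €15,410,700 = €3,922,283.20.
Interest = €1,610,500.00, so EBIT − I = €2,311,783.20.
Degree of combined leverage = contribution ÷ (EBIT − I) = €19,332,983.20 ÷ €2,311,783.20 = 8.3628.
EPS therefore changes by 8.3628 × (-16.9%) = -141.3%.

-141.3%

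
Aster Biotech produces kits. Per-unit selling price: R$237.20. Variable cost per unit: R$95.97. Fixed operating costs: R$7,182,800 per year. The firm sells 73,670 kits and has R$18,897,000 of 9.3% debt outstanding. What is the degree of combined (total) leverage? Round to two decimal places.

7.11

Contribution at this volume is 73,670 × R$141.23 = R$10,404,414.10.
EBIT = R$10,404,414.10 − R$7,182,800 = R$3,221,614.10. Interest = R$1,757,421.00.
DOL = R$10,404,414.10 ÷ R$3,221,614.10 = 3.2296; DFL = R$3,221,614.10 ÷ R$1,464,193.10 = 2.2003.
DCL = DOL × DFL = 3.2296 × 2.2003 = 7.1061.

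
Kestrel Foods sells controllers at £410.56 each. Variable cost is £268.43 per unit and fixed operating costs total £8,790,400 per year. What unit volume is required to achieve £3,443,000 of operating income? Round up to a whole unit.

86,072 controllers

Contribution margin per unit = £410.56 − £268.43 = £142.13.
Units = (FC + target) / CM = (£8,790,400 + £3,443,000) / £142.13 = 86,071.91, so 86,072 controllers.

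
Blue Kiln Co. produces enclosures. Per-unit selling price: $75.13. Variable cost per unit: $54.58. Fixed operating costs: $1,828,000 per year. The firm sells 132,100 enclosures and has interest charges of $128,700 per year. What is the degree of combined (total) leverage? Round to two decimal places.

Contribution at this volume is 132,100 × $20.55 = $2,714,655.00.
Operating income = contribution − fixed costs = $2,714,655.00 − $1,828,000 = $886,655.00. Interest = $128,700.00.
DOL = $2,714,655.00 ÷ $886,655.00 = 3.0617; DFL = $886,655.00 ÷ $757,955.00 = 1.1698.
Combined leverage = 3.0617 × 1.1698 = 3.5816.

3.58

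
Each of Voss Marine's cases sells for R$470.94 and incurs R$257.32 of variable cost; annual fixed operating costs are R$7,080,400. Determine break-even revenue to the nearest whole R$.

Contribution margin per unit = R$470.94 − R$257.32 = R$213.62, a CM ratio of R$213.62 ÷ R$470.94 = 0.4536.
Break-even revenue = fixed costs × price ÷ CM = R$7,080,400 × R$470.94 ÷ R$213.62 = R$15,609,229.

R$15,609,229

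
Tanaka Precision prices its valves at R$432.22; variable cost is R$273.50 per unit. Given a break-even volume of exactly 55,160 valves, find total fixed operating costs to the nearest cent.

R$8,754,995.20

Each unit contributes R$432.22 − R$273.50 = R$158.72.
Since BE = FC / CM, FC = 55,160 × R$158.72 = R$8,754,995.20.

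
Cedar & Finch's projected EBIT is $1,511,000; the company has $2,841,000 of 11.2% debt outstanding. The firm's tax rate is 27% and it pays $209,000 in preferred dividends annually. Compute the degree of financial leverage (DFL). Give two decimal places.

1.67

Interest = $318,192.00.
Pre-tax preferred-dividend burden = $209,000 ÷ (1 − 0.27) = $286,301.37.
DFL = EBIT ÷ [EBIT − I − D_p/(1−t)] = $1,511,000 ÷ [$1,511,000 − $318,192.00 − $286,301.37] = $1,511,000 ÷ $906,506.63 = 1.6668.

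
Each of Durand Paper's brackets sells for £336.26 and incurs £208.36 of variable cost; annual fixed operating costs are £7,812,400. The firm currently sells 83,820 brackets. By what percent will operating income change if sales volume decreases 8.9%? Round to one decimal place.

-32.8%

At 83,820 units, contribution = 83,820 × £127.90 = £10,720,578.00.
Subtracting fixed costs: EBIT = £10,720,578.00 − £7,812,400 = £2,908,178.00.
DOL = contribution ÷ EBIT = £10,720,578.00 ÷ £2,908,178.00 = 3.6864.
So EBIT moves 3.6864 × (-8.9%) = -32.8%.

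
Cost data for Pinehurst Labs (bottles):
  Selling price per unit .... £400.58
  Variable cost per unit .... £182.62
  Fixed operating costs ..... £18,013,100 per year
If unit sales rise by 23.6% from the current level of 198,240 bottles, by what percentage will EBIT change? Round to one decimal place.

+40.5%

Contribution at this volume is 198,240 × £217.96 = £43,208,390.40.
Subtracting fixed costs: EBIT = £43,208,390.40 − £18,013,100 = £25,195,290.40.
DOL = contribution ÷ EBIT = £43,208,390.40 ÷ £25,195,290.40 = 1.7149.
So EBIT moves 1.7149 × (+23.6%) = +40.5%.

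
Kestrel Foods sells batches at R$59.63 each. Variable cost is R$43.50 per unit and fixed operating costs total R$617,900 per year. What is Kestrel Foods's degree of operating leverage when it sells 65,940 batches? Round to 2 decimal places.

2.39

Total contribution margin = 65,940 × R$16.13 = R$1,063,612.20.
EBIT = R$1,063,612.20 − R$617,900 = R$445,712.20.
DOL = contribution ÷ EBIT = R$1,063,612.20 ÷ R$445,712.20 = 2.3863.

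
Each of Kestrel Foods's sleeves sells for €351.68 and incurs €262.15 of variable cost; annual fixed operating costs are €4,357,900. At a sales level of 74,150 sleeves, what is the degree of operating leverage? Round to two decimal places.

2.91

At 74,150 units, contribution = 74,150 × €89.53 = €6,638,649.50.
Subtracting fixed costs: EBIT = €6,638,649.50 − €4,357,900 = €2,280,749.50.
So DOL = total CM / EBIT = €6,638,649.50 / €2,280,749.50 = 2.9107.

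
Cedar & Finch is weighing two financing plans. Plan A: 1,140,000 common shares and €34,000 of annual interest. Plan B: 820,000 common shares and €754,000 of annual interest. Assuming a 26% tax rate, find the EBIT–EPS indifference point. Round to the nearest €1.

€2,599,000

At indifference, (EBIT − 34,000)(1 − t)/1,140,000 = (EBIT − 754,000)(1 − t)/820,000.
The (1 − t) factor cancels: (EBIT − 34,000) × 820,000 = (EBIT − 754,000) × 1,140,000.
EBIT × (1,140,000 − 820,000) = 754,000 × 1,140,000 − 34,000 × 820,000 = 831,680,000,000, so EBIT = 831,680,000,000 ÷ 320,000 = 2,599,000.00.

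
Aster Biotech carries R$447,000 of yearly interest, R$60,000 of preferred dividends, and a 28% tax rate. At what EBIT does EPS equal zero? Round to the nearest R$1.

R$530,333

Grossing the preferred dividend up to pre-tax terms: R$60,000 / (1 − 0.28) = R$83,333.33.
Financial break-even EBIT = interest + D_p ÷ (1 − t) = R$447,000 + R$83,333.33 = R$530,333.33.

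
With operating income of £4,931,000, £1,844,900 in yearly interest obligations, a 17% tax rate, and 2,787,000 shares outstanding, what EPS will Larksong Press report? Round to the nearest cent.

Pre-tax income = £4,931,000 − £1,844,900.00 = £3,086,100.00.
After tax at 17%: net income = £3,086,100.00 × 0.83 = £2,561,463.00.
Per share: £2,561,463.00 / 2,787,000 shares = £0.92.

£0.92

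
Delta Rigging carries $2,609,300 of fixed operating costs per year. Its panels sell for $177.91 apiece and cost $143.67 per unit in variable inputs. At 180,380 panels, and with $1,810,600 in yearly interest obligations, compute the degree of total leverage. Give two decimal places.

3.52

At 180,380 units, contribution = 180,380 × $34.24 = $6,176,211.20.
Subtracting fixed costs: EBIT = $6,176,211.20 − $2,609,300 = $3,566,911.20. Interest = $1,810,600.00.
DOL = $6,176,211.20 ÷ $3,566,911.20 = 1.7315; DFL = $3,566,911.20 ÷ $1,756,311.20 = 2.0309.
Combined leverage = 1.7315 × 2.0309 = 3.5165.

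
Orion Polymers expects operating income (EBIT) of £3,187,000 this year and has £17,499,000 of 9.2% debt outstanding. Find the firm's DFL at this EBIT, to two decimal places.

2.02

Annual interest charges come to £1,609,908.00.
Degree of financial leverage = EBIT / (EBIT − interest) = £3,187,000 / £1,577,092.00 = 2.0208.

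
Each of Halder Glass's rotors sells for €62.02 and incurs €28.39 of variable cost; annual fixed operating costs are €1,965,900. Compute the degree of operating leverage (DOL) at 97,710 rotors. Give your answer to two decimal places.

2.49

Total contribution margin = 97,710 × €33.63 = €3,285,987.30.
EBIT = €3,285,987.30 − €1,965,900 = €1,320,087.30.
So DOL = total CM / EBIT = €3,285,987.30 / €1,320,087.30 = 2.4892.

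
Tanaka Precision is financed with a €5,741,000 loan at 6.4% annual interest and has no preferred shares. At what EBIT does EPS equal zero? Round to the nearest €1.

Annual interest = 6.4% × €5,741,000 = €367,424.00.
Without preferred stock the financial break-even is simply EBIT = interest = €367,424.00.

€367,424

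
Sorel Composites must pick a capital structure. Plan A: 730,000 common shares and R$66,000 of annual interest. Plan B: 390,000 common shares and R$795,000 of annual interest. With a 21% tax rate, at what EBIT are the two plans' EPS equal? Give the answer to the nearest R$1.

R$1,631,206

At indifference, (EBIT − 66,000)(1 − t)/730,000 = (EBIT − 795,000)(1 − t)/390,000.
The (1 − t) factor cancels: (EBIT − 66,000) × 390,000 = (EBIT − 795,000) × 730,000.
EBIT × (730,000 − 390,000) = 795,000 × 730,000 − 66,000 × 390,000 = 554,610,000,000, so EBIT = 554,610,000,000 ÷ 340,000 = 1,631,205.88.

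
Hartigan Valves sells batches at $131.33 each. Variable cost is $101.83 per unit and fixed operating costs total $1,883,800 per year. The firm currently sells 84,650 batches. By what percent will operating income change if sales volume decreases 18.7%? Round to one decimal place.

At 84,650 units, contribution = 84,650 × $29.50 = $2,497,175.00.
Subtracting fixed costs: EBIT = $2,497,175.00 − $1,883,800 = $613,375.00.
So DOL = total CM / EBIT = $2,497,175.00 / $613,375.00 = 4.0712.
So EBIT moves 4.0712 × (-18.7%) = -76.1%.

-76.1%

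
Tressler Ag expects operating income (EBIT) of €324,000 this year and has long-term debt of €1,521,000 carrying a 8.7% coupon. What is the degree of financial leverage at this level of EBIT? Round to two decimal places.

Interest = €132,327.00.
DFL = EBIT ÷ (EBIT − I) = €324,000 ÷ (€324,000 − €132,327.00) = €324,000 ÷ €191,673.00 = 1.6904.

1.69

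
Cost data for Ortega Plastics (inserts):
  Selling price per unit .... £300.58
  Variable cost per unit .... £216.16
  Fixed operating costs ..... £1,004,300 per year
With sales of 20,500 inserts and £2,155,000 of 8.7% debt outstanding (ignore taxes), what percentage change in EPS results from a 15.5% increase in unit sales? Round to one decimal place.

+49.8%

Contribution at this volume is 20,500 × £84.42 = £1,730,610.00.
Subtracting fixed costs: EBIT = £1,730,610.00 − £1,004,300 = £726,310.00.
After interest of £187,485.00, pre-tax earnings = £538,825.00.
Degree of combined leverage = contribution ÷ (EBIT − I) = £1,730,610.00 ÷ £538,825.00 = 3.2118.
%ΔEPS = DCL × %ΔSales = 3.2118 × +15.5% = +49.8%.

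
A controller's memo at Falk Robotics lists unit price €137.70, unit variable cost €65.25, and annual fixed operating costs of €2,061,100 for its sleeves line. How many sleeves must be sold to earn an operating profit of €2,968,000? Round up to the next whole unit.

Unit CM = price − variable cost = €137.70 − €65.25 = €72.45.
Need Q such that Q × €72.45 − €2,061,100 = €2,968,000, i.e. Q = €5,029,100 / €72.45 = 69,414.77 → 69,415.

69,415 sleeves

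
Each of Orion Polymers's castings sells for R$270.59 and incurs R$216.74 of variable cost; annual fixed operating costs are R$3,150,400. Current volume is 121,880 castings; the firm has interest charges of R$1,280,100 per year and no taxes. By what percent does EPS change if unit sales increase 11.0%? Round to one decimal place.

At 121,880 units, contribution = 121,880 × R$53.85 = R$6,563,238.00.
EBIT = R$6,563,238.00 − R$3,150,400 = R$3,412,838.00.
Interest = R$1,280,100.00, so EBIT − I = R$2,132,738.00.
DCL = total CM / (EBIT − I) = R$6,563,238.00 / R$2,132,738.00 = 3.0774.
EPS therefore changes by 3.0774 × (+11.0%) = +33.9%.

+33.9%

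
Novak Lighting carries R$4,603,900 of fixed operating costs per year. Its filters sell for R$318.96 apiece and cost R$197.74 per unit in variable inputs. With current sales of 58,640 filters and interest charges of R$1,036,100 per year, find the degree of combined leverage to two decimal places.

Contribution at this volume is 58,640 × R$121.22 = R$7,108,340.80.
Operating income = contribution − fixed costs = R$7,108,340.80 − R$4,603,900 = R$2,504,440.80. Interest = R$1,036,100.00, so EBIT − I = R$1,468,340.80.
DCL = contribution ÷ (EBIT − I) = R$7,108,340.80 ÷ R$1,468,340.80 = 4.8411.

4.84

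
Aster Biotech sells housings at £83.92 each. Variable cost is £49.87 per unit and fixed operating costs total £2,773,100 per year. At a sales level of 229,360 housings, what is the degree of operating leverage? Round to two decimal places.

1.55

Total contribution margin = 229,360 × £34.05 = £7,809,708.00.
Operating income = contribution − fixed costs = £7,809,708.00 − £2,773,100 = £5,036,608.00.
So DOL = total CM / EBIT = £7,809,708.00 / £5,036,608.00 = 1.5506.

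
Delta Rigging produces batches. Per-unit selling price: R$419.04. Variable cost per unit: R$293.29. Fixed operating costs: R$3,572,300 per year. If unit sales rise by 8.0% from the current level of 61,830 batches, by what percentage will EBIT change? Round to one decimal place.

+14.8%

Contribution at this volume is 61,830 × R$125.75 = R$7,775,122.50.
EBIT = R$7,775,122.50 − R$3,572,300 = R$4,202,822.50.
So DOL = total CM / EBIT = R$7,775,122.50 / R$4,202,822.50 = 1.8500.
%ΔEBIT = DOL × %ΔSales = 1.8500 × +8.0% = +14.8%.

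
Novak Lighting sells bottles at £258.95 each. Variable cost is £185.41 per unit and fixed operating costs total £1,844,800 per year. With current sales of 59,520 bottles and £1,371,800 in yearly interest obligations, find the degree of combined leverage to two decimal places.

3.77

Total contribution margin = 59,520 × £73.54 = £4,377,100.80.
EBIT = £4,377,100.80 − £1,844,800 = £2,532,300.80. Interest = £1,371,800.00.
DOL = £4,377,100.80 ÷ £2,532,300.80 = 1.7285; DFL = £2,532,300.80 ÷ £1,160,500.80 = 2.1821.
DCL = DOL × DFL = 1.7285 × 2.1821 = 3.7718.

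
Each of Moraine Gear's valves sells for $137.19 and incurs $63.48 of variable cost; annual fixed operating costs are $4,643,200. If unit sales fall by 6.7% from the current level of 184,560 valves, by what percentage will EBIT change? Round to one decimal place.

Total contribution margin = 184,560 × $73.71 = $13,603,917.60.
Subtracting fixed costs: EBIT = $13,603,917.60 − $4,643,200 = $8,960,717.60.
Degree of operating leverage = $13,603,917.60 / $8,960,717.60 = 1.5182.
%ΔEBIT = DOL × %ΔSales = 1.5182 × -6.7% = -10.2%.

-10.2%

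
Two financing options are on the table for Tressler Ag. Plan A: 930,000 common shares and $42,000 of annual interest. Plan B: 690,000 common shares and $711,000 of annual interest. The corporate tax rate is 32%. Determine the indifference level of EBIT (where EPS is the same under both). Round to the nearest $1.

$2,634,375

Set EPS_A = EPS_B: (EBIT − $42,000)(1 − 0.32) ÷ 930,000 = (EBIT − $711,000)(1 − 0.32) ÷ 690,000.
Cancelling (1 − t) and cross-multiplying: 690,000·(EBIT − 42,000) = 930,000·(EBIT − 711,000).
Solving, EBIT = (711,000·930,000 − 42,000·690,000) / (930,000 − 690,000) = 632,250,000,000 / 240,000 = 2,634,375.00.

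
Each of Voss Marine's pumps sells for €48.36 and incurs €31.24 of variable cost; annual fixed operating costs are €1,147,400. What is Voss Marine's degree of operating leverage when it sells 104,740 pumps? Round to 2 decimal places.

2.78

At 104,740 units, contribution = 104,740 × €17.12 = €1,793,148.80.
Subtracting fixed costs: EBIT = €1,793,148.80 − €1,147,400 = €645,748.80.
Degree of operating leverage = €1,793,148.80 / €645,748.80 = 2.7769.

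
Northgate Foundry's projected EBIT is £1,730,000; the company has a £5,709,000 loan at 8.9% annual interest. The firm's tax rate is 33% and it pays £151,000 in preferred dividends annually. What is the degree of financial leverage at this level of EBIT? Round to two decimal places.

1.74

Interest = £508,101.00.
Preferred dividends grossed up pre-tax: £151,000 / (1 − 0.33) = £225,373.13.
DFL = EBIT ÷ [EBIT − I − D_p/(1−t)] = £1,730,000 ÷ [£1,730,000 − £508,101.00 − £225,373.13] = £1,730,000 ÷ £996,525.87 = 1.7360.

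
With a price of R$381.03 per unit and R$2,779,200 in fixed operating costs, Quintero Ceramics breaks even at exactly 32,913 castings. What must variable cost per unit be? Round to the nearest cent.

At break-even, FC = Q × (P − VC), so P − VC = R$2,779,200 ÷ 32,913 = R$84.4408.
Variable cost per unit = R$381.03 − R$84.4408 = R$296.59.

R$296.59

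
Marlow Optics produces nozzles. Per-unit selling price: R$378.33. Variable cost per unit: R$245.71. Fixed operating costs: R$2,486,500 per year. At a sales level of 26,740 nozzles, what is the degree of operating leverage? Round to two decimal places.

At 26,740 units, contribution = 26,740 × R$132.62 = R$3,546,258.80.
EBIT = R$3,546,258.80 − R$2,486,500 = R$1,059,758.80.
So DOL = total CM / EBIT = R$3,546,258.80 / R$1,059,758.80 = 3.3463.

3.35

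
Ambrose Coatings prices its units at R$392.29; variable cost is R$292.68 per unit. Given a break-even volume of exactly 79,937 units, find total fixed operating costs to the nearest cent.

R$7,962,524.57

Unit CM = price − variable cost = R$392.29 − R$292.68 = R$99.61.
Fixed costs = break-even units × CM = 79,937 × R$99.61 = R$7,962,524.57.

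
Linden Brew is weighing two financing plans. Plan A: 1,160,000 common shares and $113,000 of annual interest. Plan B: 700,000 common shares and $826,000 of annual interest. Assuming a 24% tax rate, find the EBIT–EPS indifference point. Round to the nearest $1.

At indifference, (EBIT − 113,000)(1 − t)/1,160,000 = (EBIT − 826,000)(1 − t)/700,000.
The (1 − t) factor cancels: (EBIT − 113,000) × 700,000 = (EBIT − 826,000) × 1,160,000.
EBIT × (1,160,000 − 700,000) = 826,000 × 1,160,000 − 113,000 × 700,000 = 879,060,000,000, so EBIT = 879,060,000,000 ÷ 460,000 = 1,911,000.00.

$1,911,000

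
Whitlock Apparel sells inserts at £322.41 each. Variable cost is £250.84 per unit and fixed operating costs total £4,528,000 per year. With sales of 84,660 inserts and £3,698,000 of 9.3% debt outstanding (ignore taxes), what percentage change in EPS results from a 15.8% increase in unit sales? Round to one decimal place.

Contribution at this volume is 84,660 × £71.57 = £6,059,116.20.
Subtracting fixed costs: EBIT = £6,059,116.20 − £4,528,000 = £1,531,116.20.
After interest of £343,914.00, pre-tax earnings = £1,187,202.20.
Degree of combined leverage = contribution ÷ (EBIT − I) = £6,059,116.20 ÷ £1,187,202.20 = 5.1037.
%ΔEPS = DCL × %ΔSales = 5.1037 × +15.8% = +80.6%.

+80.6%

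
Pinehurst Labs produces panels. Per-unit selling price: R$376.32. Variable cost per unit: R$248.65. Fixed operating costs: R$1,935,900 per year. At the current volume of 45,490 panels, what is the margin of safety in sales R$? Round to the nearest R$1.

Each unit contributes R$376.32 − R$248.65 = R$127.67. Break-even units = R$1,935,900 ÷ R$127.67 = 15,163.31; break-even revenue = 15,163.31 × R$376.32 = R$5,706,257.44.
Actual sales revenue = 45,490 × R$376.32 = R$17,118,796.80.
Margin of safety = R$17,118,796.80 − R$5,706,257.44 = R$11,412,539.

R$11,412,539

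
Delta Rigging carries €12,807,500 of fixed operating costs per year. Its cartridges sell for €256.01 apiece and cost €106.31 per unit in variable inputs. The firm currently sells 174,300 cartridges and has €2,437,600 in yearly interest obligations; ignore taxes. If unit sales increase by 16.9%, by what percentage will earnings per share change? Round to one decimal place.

+40.7%

Contribution at this volume is 174,300 × €149.70 = €26,092,710.00.
Subtracting fixed costs: EBIT = €26,092,710.00 − €12,807,500 = €13,285,210.00.
Interest = €2,437,600.00, so EBIT − I = €10,847,610.00.
DCL = total CM / (EBIT − I) = €26,092,710.00 / €10,847,610.00 = 2.4054.
%ΔEPS = DCL × %ΔSales = 2.4054 × +16.9% = +40.7%.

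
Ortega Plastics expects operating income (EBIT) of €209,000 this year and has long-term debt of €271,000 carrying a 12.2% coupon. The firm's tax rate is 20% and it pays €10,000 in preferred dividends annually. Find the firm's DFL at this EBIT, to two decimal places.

Interest = €33,062.00.
Preferred dividends grossed up pre-tax: €10,000 / (1 − 0.20) = €12,500.00.
DFL = EBIT ÷ [EBIT − I − D_p/(1−t)] = €209,000 ÷ [€209,000 − €33,062.00 − €12,500.00] = €209,000 ÷ €163,438.00 = 1.2788.

1.28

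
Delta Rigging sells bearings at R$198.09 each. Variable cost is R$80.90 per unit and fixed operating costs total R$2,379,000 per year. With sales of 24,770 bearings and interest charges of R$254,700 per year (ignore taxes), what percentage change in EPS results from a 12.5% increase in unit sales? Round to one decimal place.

+134.8%

Contribution at this volume is 24,770 × R$117.19 = R$2,902,796.30.
Operating income = contribution − fixed costs = R$2,902,796.30 − R$2,379,000 = R$523,796.30.
After interest of R$254,700.00, pre-tax earnings = R$269,096.30.
Degree of combined leverage = contribution ÷ (EBIT − I) = R$2,902,796.30 ÷ R$269,096.30 = 10.7872.
%ΔEPS = DCL × %ΔSales = 10.7872 × +12.5% = +134.8%.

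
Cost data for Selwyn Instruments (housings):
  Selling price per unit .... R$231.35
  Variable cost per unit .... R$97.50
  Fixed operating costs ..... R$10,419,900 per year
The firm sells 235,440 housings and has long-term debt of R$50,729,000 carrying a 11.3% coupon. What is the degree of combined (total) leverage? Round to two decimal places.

At 235,440 units, contribution = 235,440 × R$133.85 = R$31,513,644.00.
Subtracting fixed costs: EBIT = R$31,513,644.00 − R$10,419,900 = R$21,093,744.00. Interest = R$5,732,377.00, so EBIT − I = R$15,361,367.00.
DCL = contribution ÷ (EBIT − I) = R$31,513,644.00 ÷ R$15,361,367.00 = 2.0515.

2.05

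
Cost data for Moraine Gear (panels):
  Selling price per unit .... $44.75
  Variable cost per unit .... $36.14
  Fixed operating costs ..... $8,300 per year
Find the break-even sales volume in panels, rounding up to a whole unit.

Each unit contributes $44.75 − $36.14 = $8.61.
Break-even volume = fixed costs ÷ CM per unit = $8,300 ÷ $8.61 = 964.00, so 964 panels.

964 panels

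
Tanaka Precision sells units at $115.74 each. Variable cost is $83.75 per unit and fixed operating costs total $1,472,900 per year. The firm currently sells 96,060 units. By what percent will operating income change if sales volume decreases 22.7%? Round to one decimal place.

Contribution at this volume is 96,060 × $31.99 = $3,072,959.40.
Subtracting fixed costs: EBIT = $3,072,959.40 − $1,472,900 = $1,600,059.40.
DOL = contribution ÷ EBIT = $3,072,959.40 ÷ $1,600,059.40 = 1.9205.
So EBIT moves 1.9205 × (-22.7%) = -43.6%.

-43.6%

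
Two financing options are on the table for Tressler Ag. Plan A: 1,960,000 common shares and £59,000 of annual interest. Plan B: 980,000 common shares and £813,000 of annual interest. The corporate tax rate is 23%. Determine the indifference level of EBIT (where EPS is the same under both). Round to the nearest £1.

At indifference, (EBIT − 59,000)(1 − t)/1,960,000 = (EBIT − 813,000)(1 − t)/980,000.
The (1 − t) factor cancels: (EBIT − 59,000) × 980,000 = (EBIT − 813,000) × 1,960,000.
Solving, EBIT = (813,000·1,960,000 − 59,000·980,000) / (1,960,000 − 980,000) = 1,535,660,000,000 / 980,000 = 1,567,000.00.

£1,567,000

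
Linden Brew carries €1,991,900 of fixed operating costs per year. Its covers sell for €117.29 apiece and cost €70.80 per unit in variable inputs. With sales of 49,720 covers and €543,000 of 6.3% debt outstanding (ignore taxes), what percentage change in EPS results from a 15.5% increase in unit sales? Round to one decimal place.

+125.5%

Contribution at this volume is 49,720 × €46.49 = €2,311,482.80.
Subtracting fixed costs: EBIT = €2,311,482.80 − €1,991,900 = €319,582.80.
After interest of €34,209.00, pre-tax earnings = €285,373.80.
DCL = total CM / (EBIT − I) = €2,311,482.80 / €285,373.80 = 8.0998.
%ΔEPS = DCL × %ΔSales = 8.0998 × +15.5% = +125.5%.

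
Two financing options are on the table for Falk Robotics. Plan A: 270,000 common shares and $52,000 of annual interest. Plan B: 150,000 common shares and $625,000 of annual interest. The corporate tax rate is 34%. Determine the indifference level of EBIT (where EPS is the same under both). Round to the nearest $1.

At indifference, (EBIT − 52,000)(1 − t)/270,000 = (EBIT − 625,000)(1 − t)/150,000.
Cancelling (1 − t) and cross-multiplying: 150,000·(EBIT − 52,000) = 270,000·(EBIT − 625,000).
EBIT × (270,000 − 150,000) = 625,000 × 270,000 − 52,000 × 150,000 = 160,950,000,000, so EBIT = 160,950,000,000 ÷ 120,000 = 1,341,250.00.

$1,341,250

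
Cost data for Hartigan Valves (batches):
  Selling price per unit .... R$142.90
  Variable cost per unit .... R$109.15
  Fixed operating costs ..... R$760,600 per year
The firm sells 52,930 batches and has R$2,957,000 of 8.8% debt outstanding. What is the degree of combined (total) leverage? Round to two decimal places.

2.33

Total contribution margin = 52,930 × R$33.75 = R$1,786,387.50.
Subtracting fixed costs: EBIT = R$1,786,387.50 − R$760,600 = R$1,025,787.50. Interest = R$260,216.00, so EBIT − I = R$765,571.50.
DCL = contribution ÷ (EBIT − I) = R$1,786,387.50 ÷ R$765,571.50 = 2.3334.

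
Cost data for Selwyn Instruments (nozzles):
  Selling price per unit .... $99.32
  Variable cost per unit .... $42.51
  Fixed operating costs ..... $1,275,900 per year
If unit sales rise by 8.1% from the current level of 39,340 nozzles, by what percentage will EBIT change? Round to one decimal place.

Contribution at this volume is 39,340 × $56.81 = $2,234,905.40.
Subtracting fixed costs: EBIT = $2,234,905.40 − $1,275,900 = $959,005.40.
Degree of operating leverage = $2,234,905.40 / $959,005.40 = 2.3304.
%ΔEBIT = DOL × %ΔSales = 2.3304 × +8.1% = +18.9%.

+18.9%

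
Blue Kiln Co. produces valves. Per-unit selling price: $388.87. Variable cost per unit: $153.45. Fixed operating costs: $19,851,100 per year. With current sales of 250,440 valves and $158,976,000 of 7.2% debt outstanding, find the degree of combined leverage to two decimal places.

Contribution at this volume is 250,440 × $235.42 = $58,958,584.80.
Subtracting fixed costs: EBIT = $58,958,584.80 − $19,851,100 = $39,107,484.80. Interest = $11,446,272.00, so EBIT − I = $27,661,212.80.
Degree of total leverage = total CM / (EBIT − interest) = $58,958,584.80 / $27,661,212.80 = 2.1315.

2.13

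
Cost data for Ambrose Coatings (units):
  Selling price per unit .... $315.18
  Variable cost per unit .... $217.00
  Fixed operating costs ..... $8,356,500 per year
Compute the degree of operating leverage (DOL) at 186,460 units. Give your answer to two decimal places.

Total contribution margin = 186,460 × $98.18 = $18,306,642.80.
Operating income = contribution − fixed costs = $18,306,642.80 − $8,356,500 = $9,950,142.80.
So DOL = total CM / EBIT = $18,306,642.80 / $9,950,142.80 = 1.8398.

1.84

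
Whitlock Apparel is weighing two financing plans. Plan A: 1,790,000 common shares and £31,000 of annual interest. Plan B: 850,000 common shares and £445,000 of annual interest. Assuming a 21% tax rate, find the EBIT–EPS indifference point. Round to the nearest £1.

Set EPS_A = EPS_B: (EBIT − £31,000)(1 − 0.21) ÷ 1,790,000 = (EBIT − £445,000)(1 − 0.21) ÷ 850,000.
The (1 − t) factor cancels: (EBIT − 31,000) × 850,000 = (EBIT − 445,000) × 1,790,000.
EBIT × (1,790,000 − 850,000) = 445,000 × 1,790,000 − 31,000 × 850,000 = 770,200,000,000, so EBIT = 770,200,000,000 ÷ 940,000 = 819,361.70.

£819,362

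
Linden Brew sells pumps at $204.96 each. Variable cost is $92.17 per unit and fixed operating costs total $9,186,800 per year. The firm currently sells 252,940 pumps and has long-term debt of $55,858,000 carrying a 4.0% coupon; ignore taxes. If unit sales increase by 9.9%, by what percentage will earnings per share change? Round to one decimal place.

Total contribution margin = 252,940 × $112.79 = $28,529,102.60.
EBIT = $28,529,102.60 − $9,186,800 = $19,342,302.60.
Interest = $2,234,320.00, so EBIT − I = $17,107,982.60.
Degree of combined leverage = contribution ÷ (EBIT − I) = $28,529,102.60 ÷ $17,107,982.60 = 1.6676.
%ΔEPS = DCL × %ΔSales = 1.6676 × +9.9% = +16.5%.

+16.5%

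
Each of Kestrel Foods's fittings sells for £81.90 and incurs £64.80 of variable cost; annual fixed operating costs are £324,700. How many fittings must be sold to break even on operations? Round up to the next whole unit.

18,989 fittings

Each unit contributes £81.90 − £64.80 = £17.10.
Break-even volume = fixed costs ÷ CM per unit = £324,700 ÷ £17.10 = 18,988.30, so 18,989 fittings.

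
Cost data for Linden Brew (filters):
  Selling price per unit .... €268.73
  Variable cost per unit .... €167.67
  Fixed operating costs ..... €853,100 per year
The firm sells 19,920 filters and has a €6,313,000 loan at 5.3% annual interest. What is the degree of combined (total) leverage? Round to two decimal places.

At 19,920 units, contribution = 19,920 × €101.06 = €2,013,115.20.
Operating income = contribution − fixed costs = €2,013,115.20 − €853,100 = €1,160,015.20. Interest = €334,589.00.
DOL = €2,013,115.20 ÷ €1,160,015.20 = 1.7354; DFL = €1,160,015.20 ÷ €825,426.20 = 1.4054.
Combined leverage = 1.7354 × 1.4054 = 2.4389.

2.44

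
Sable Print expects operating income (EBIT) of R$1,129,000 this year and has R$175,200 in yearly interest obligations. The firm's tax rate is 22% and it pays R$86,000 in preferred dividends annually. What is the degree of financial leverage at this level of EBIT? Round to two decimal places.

Annual interest charges come to R$175,200.00.
Preferred dividends grossed up pre-tax: R$86,000 / (1 − 0.22) = R$110,256.41.
DFL = EBIT ÷ [EBIT − I − D_p/(1−t)] = R$1,129,000 ÷ [R$1,129,000 − R$175,200.00 − R$110,256.41] = R$1,129,000 ÷ R$843,543.59 = 1.3384.

1.34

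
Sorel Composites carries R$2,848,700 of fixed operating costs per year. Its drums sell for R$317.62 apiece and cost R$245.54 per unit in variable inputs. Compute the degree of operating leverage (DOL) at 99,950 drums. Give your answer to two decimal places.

1.65

Contribution at this volume is 99,950 × R$72.08 = R$7,204,396.00.
Operating income = contribution − fixed costs = R$7,204,396.00 − R$2,848,700 = R$4,355,696.00.
DOL = contribution ÷ EBIT = R$7,204,396.00 ÷ R$4,355,696.00 = 1.6540.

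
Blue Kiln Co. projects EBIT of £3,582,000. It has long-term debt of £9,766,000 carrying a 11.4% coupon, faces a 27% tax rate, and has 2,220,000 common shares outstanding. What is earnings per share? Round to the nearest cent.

£0.81

Pre-tax income = £3,582,000 − £1,113,324.00 = £2,468,676.00.
Net income = £2,468,676.00 × (1 − 0.27) = £1,802,133.48.
Per share: £1,802,133.48 / 2,220,000 shares = £0.81.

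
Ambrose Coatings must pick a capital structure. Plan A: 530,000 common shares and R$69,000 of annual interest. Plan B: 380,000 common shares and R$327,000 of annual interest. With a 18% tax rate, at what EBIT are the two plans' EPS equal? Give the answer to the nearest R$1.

At indifference, (EBIT − 69,000)(1 − t)/530,000 = (EBIT − 327,000)(1 − t)/380,000.
Cancelling (1 − t) and cross-multiplying: 380,000·(EBIT − 69,000) = 530,000·(EBIT − 327,000).
Solving, EBIT = (327,000·530,000 − 69,000·380,000) / (530,000 − 380,000) = 147,090,000,000 / 150,000 = 980,600.00.

R$980,600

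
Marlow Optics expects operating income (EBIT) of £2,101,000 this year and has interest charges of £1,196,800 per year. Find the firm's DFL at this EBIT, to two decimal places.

Interest = £1,196,800.00.
Degree of financial leverage = EBIT / (EBIT − interest) = £2,101,000 / £904,200.00 = 2.3236.

2.32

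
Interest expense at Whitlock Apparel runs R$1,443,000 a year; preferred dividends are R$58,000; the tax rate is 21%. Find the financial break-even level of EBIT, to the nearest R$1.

R$1,516,418

Grossing the preferred dividend up to pre-tax terms: R$58,000 / (1 − 0.21) = R$73,417.72.
EPS = 0 when EBIT covers interest plus the pre-tax preferred burden: R$1,443,000 + R$73,417.72 = R$1,516,417.72.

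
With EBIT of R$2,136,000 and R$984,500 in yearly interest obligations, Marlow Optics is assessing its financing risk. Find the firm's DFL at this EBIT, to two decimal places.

1.85

Interest = R$984,500.00.
DFL = EBIT ÷ (EBIT − I) = R$2,136,000 ÷ (R$2,136,000 − R$984,500.00) = R$2,136,000 ÷ R$1,151,500.00 = 1.8550.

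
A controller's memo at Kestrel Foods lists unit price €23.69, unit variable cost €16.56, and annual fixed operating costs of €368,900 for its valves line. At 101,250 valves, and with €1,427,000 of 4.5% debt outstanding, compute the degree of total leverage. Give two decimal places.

Total contribution margin = 101,250 × €7.13 = €721,912.50.
Subtracting fixed costs: EBIT = €721,912.50 − €368,900 = €353,012.50. Interest = €64,215.00, so EBIT − I = €288,797.50.
DCL = contribution ÷ (EBIT − I) = €721,912.50 ÷ €288,797.50 = 2.4997.

2.50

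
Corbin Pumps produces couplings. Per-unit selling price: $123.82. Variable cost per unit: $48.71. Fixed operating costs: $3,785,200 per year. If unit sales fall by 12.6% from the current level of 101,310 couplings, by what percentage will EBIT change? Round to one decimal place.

-25.1%

At 101,310 units, contribution = 101,310 × $75.11 = $7,609,394.10.
Operating income = contribution − fixed costs = $7,609,394.10 − $3,785,200 = $3,824,194.10.
DOL = contribution ÷ EBIT = $7,609,394.10 ÷ $3,824,194.10 = 1.9898.
Operating income changes by 1.9898 × -12.6% = -25.1%.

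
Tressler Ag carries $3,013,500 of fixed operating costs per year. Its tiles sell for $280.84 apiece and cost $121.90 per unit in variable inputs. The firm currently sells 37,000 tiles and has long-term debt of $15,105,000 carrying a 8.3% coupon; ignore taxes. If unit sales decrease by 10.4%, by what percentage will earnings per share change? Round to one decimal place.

-37.9%

Contribution at this volume is 37,000 × $158.94 = $5,880,780.00.
Operating income = contribution − fixed costs = $5,880,780.00 − $3,013,500 = $2,867,280.00.
After interest of $1,253,715.00, pre-tax earnings = $1,613,565.00.
Degree of combined leverage = contribution ÷ (EBIT − I) = $5,880,780.00 ÷ $1,613,565.00 = 3.6446.
EPS therefore changes by 3.6446 × (-10.4%) = -37.9%.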